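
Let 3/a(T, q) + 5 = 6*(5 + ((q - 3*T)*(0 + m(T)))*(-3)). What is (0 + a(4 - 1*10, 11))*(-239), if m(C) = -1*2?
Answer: -717/1069 ≈ -0.67072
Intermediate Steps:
m(C) = -2
a(T, q) = 3/(25 - 108*T + 36*q) (a(T, q) = 3/(-5 + 6*(5 + ((q - 3*T)*(0 - 2))*(-3))) = 3/(-5 + 6*(5 + ((q - 3*T)*(-2))*(-3))) = 3/(-5 + 6*(5 + (-2*q + 6*T)*(-3))) = 3/(-5 + 6*(5 + (-18*T + 6*q))) = 3/(-5 + 6*(5 - 18*T + 6*q)) = 3/(-5 + (30 - 108*T + 36*q)) = 3/(25 - 108*T + 36*q))
(0 + a(4 - 1*10, 11))*(-239) = (0 + 3/(25 - 108*(4 - 1*10) + 36*11))*(-239) = (0 + 3/(25 - 108*(4 - 10) + 396))*(-239) = (0 + 3/(25 - 108*(-6) + 396))*(-239) = (0 + 3/(25 + 648 + 396))*(-239) = (0 + 3/1069)*(-239) = (3/1069)*(-239) = -717/1069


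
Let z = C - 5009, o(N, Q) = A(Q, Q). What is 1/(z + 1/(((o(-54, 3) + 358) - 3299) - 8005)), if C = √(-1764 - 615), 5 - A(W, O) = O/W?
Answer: -199904792406/1001418067230799 - 119727364*I*√2379/3004254201692397 ≈ -0.00019962 - 1.9438e-6*I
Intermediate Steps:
A(W, O) = 5 - O/W
o(N, Q) = 4 (o(N, Q) = 5 - Q/Q = 5 - 1 = 4)
C = I*√2379 (C = √(-2379) = I*√2379 ≈ 48.775*I)
z = -5009 + I*√2379 (z = I*√2379 - 5009 = -5009 + I*√2379 ≈ -5009.0 + 48.775*I)
1/(z + 1/(((o(-54, 3) + 358) - 3299) - 8005)) = 1/((-5009 + I*√2379) + 1/(((4 + 358) - 3299) - 8005)) = 1/((-5009 + I*√2379) + 1/((362 - 3299) - 8005)) = 1/((-5009 + I*√2379) + 1/(-2937 - 8005)) = 1/((-5009 + I*√2379) + 1/(-10942)) = 1/((-5009 + I*√2379) - 1/10942) = 1/(-54808479/10942 + I*√2379)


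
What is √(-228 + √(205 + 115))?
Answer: 2*√(-57 + 2*√5) ≈ 14.495*I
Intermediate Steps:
√(-228 + √(205 + 115)) = √(-228 + √320) = √(-228 + 8*√5)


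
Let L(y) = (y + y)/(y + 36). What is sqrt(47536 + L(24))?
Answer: 2*sqrt(297105)/5 ≈ 218.03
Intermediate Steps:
L(y) = 2*y/(36 + y) (L(y) = (2*y)/(36 + y) = 2*y/(36 + y))
sqrt(47536 + L(24)) = sqrt(47536 + 2*24/(36 + 24)) = sqrt(47536 + 2*24/60) = sqrt(47536 + 2*24*(1/60)) = sqrt(47536 + 4/5) = sqrt(237684/5) = 2*sqrt(297105)/5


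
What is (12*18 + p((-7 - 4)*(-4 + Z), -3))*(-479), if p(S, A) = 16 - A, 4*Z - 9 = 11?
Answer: -112565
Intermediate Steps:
Z = 5 (Z = 9/4 + (¼)*11 = 9/4 + 11/4 = 5)
(12*18 + p((-7 - 4)*(-4 + Z), -3))*(-479) = (12*18 + (16 - 1*(-3)))*(-479) = (216 + (16 + 3))*(-479) = (216 + 19)*(-479) = 235*(-479) = -112565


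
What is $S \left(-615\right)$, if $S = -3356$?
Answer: $2063940$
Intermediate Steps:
$S \left(-615\right) = \left(-3356\right) \left(-615\right) = 2063940$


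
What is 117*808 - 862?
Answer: 93674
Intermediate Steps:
117*808 - 862 = 94536 - 862 = 93674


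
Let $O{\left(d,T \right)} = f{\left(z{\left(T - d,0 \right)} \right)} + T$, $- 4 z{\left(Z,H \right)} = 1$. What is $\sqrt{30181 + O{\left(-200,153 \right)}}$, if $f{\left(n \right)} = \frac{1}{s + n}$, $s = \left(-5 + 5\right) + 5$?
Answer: $\frac{5 \sqrt{438026}}{19} \approx 174.17$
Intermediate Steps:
$z{\left(Z,H \right)} = - \frac{1}{4}$ ($z{\left(Z,H \right)} = \left(- \frac{1}{4}\right) 1 = - \frac{1}{4}$)
$s = 5$ ($s = 0 + 5 = 5$)
$f{\left(n \right)} = \frac{1}{5 + n}$
$O{\left(d,T \right)} = \frac{4}{19} + T$ ($O{\left(d,T \right)} = \frac{1}{5 - \frac{1}{4}} + T = \frac{1}{\frac{19}{4}} + T = \frac{4}{19} + T$)
$\sqrt{30181 + O{\left(-200,153 \right)}} = \sqrt{30181 + \left(\frac{4}{19} + 153\right)} = \sqrt{30181 + \frac{2911}{19}} = \sqrt{\frac{576350}{19}} = \frac{5 \sqrt{438026}}{19}$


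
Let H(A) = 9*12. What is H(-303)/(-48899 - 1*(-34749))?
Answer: -54/7075 ≈ -0.0076325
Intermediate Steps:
H(A) = 108
H(-303)/(-48899 - 1*(-34749)) = 108/(-48899 - 1*(-34749)) = 108/(-48899 + 34749) = 108/(-14150) = 108*(-1/14150) = -54/7075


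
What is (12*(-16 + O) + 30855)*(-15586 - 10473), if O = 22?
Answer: -805926693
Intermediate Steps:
(12*(-16 + O) + 30855)*(-15586 - 10473) = (12*(-16 + 22) + 30855)*(-15586 - 10473) = (12*6 + 30855)*(-26059) = (72 + 30855)*(-26059) = 30927*(-26059) = -805926693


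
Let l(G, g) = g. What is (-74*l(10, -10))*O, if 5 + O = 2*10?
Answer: 11100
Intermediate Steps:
O = 15 (O = -5 + 2*10 = -5 + 20 = 15)
(-74*l(10, -10))*O = -74*(-10)*15 = 740*15 = 11100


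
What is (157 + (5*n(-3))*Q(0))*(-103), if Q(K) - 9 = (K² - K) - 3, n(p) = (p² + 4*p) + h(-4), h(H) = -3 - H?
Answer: -9991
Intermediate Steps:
n(p) = 1 + p² + 4*p (n(p) = (p² + 4*p) + (-3 - 1*(-4)) = (p² + 4*p) + (-3 + 4) = (p² + 4*p) + 1 = 1 + p² + 4*p)
Q(K) = 6 + K² - K (Q(K) = 9 + ((K² - K) - 3) = 9 + (-3 + K² - K) = 6 + K² - K)
(157 + (5*n(-3))*Q(0))*(-103) = (157 + (5*(1 + (-3)² + 4*(-3)))*(6 + 0² - 1*0))*(-103) = (157 + (5*(1 + 9 - 12))*(6 + 0 + 0))*(-103) = (157 + (5*(-2))*6)*(-103) = (157 - 10*6)*(-103) = (157 - 60)*(-103) = 97*(-103) = -9991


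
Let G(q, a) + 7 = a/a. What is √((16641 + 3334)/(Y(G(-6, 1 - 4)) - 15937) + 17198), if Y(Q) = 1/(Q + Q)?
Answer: √25158599588138/38249 ≈ 131.14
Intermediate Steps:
G(q, a) = -6 (G(q, a) = -7 + a/a = -7 + 1 = -6)
Y(Q) = 1/(2*Q)
√((16641 + 3334)/(Y(G(-6, 1 - 4)) - 15937) + 17198) = √((16641 + 3334)/((½)/(-6) - 15937) + 17198) = √(19975/((½)*(-⅙) - 15937) + 17198) = √(19975/(-1/12 - 15937) + 17198) = √(19975/(-191245/12) + 17198) = √(19975*(-12/191245) + 17198) = √(-47940/38249 + 17198) = √(657758362/38249) = √25158599588138/38249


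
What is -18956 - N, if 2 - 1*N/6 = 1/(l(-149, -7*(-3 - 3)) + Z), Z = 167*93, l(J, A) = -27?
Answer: -49013311/2584 ≈ -18968.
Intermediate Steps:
Z = 15531
N = 31007/2584 (N = 12 - 6/(-27 + 15531) = 12 - 6/15504 = 12 - 6*1/15504 = 12 - 1/2584 = 31007/2584 ≈ 12.000)
-18956 - N = -18956 - 1*31007/2584 = -18956 - 31007/2584 = -49013311/2584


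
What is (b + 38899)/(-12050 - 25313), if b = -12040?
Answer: -26859/37363 ≈ -0.71887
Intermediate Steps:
(b + 38899)/(-12050 - 25313) = (-12040 + 38899)/(-12050 - 25313) = 26859/(-37363) = 26859*(-1/37363) = -26859/37363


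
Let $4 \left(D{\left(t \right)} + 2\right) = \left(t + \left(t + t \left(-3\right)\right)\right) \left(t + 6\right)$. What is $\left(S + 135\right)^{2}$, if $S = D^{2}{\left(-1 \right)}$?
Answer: $\frac{4704561}{256} \approx 18377.0$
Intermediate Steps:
$D{\left(t \right)} = -2 - \frac{t \left(6 + t\right)}{4}$ ($D{\left(t \right)} = -2 + \frac{\left(t + \left(t + t \left(-3\right)\right)\right) \left(t + 6\right)}{4} = -2 + \frac{\left(t + \left(t - 3 t\right)\right) \left(6 + t\right)}{4} = -2 + \frac{\left(t - 2 t\right) \left(6 + t\right)}{4} = -2 + \frac{- t \left(6 + t\right)}{4} = -2 + \frac{\left(-1\right) t \left(6 + t\right)}{4} = -2 - \frac{t \left(6 + t\right)}{4}$)
$S = \frac{9}{16}$ ($S = \left(-2 - - \frac{3}{2} - \frac{\left(-1\right)^{2}}{4}\right)^{2} = \left(-2 + \frac{3}{2} - \frac{1}{4}\right)^{2} = \left(- \frac{3}{4}\right)^{2} = \frac{9}{16} \approx 0.5625$)
$\left(S + 135\right)^{2} = \left(\frac{9}{16} + 135\right)^{2} = \left(\frac{2169}{16}\right)^{2} = \frac{4704561}{256}$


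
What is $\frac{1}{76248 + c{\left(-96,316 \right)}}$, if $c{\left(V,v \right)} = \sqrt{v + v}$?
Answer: $\frac{9531}{726719609} - \frac{\sqrt{158}}{2906878436} \approx 1.3111 \cdot 10^{-5}$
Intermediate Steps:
$c{\left(V,v \right)} = \sqrt{2} \sqrt{v}$ ($c{\left(V,v \right)} = \sqrt{2 v} = \sqrt{2} \sqrt{v}$)
$\frac{1}{76248 + c{\left(-96,316 \right)}} = \frac{1}{76248 + \sqrt{2} \sqrt{316}} = \frac{1}{76248 + \sqrt{2} \cdot 2 \sqrt{79}} = \frac{1}{76248 + 2 \sqrt{158}}$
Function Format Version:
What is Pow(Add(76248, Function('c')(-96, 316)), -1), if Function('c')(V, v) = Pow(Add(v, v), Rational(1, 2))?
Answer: Add(Rational(9531, 726719609), Mul(Rational(-1, 2906878436), Pow(158, Rational(1, 2)))) ≈ 1.3111e-5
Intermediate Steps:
Function('c')(V, v) = Mul(Pow(2, Rational(1, 2)), Pow(v, Rational(1, 2))) (Function('c')(V, v) = Pow(Mul(2, v), Rational(1, 2)) = Mul(Pow(2, Rational(1, 2)), Pow(v, Rational(1, 2))))
Pow(Add(76248, Function('c')(-96, 316)), -1) = Pow(Add(76248, Mul(Pow(2, Rational(1, 2)), Pow(316, Rational(1, 2)))), -1) = Pow(Add(76248, Mul(Pow(2, Rational(1, 2)), Mul(2, Pow(79, Rational(1, 2))))), -1) = Pow(Add(76248, Mul(2, Pow(158, Rational(1, 2)))), -1)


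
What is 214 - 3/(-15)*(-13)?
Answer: 1057/5 ≈ 211.40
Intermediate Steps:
214 - 3/(-15)*(-13) = 214 - 3*(-1/15)*(-13) = 214 + (⅕)*(-13) = 214 - 13/5 = 1057/5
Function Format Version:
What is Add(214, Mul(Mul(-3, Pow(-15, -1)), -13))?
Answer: Rational(1057, 5) ≈ 211.40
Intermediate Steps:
Add(214, Mul(Mul(-3, Pow(-15, -1)), -13)) = Add(214, Mul(Mul(-3, Rational(-1, 15)), -13)) = Add(214, Mul(Rational(1, 5), -13)) = Add(214, Rational(-13, 5)) = Rational(1057, 5)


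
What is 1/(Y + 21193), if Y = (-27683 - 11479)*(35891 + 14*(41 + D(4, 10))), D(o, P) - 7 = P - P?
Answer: -1/1431859013 ≈ -6.9839e-10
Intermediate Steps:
D(o, P) = 7 (D(o, P) = 7 + (P - P) = 7 + 0 = 7)
Y = -1431880206 (Y = (-27683 - 11479)*(35891 + 14*(41 + 7)) = -39162*(35891 + 14*48) = -39162*(35891 + 672) = -39162*36563 = -1431880206)
1/(Y + 21193) = 1/(-1431880206 + 21193) = 1/(-1431859013) = -1/1431859013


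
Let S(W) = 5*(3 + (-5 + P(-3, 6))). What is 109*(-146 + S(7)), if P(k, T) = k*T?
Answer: -26814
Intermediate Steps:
P(k, T) = T*k
S(W) = -100 (S(W) = 5*(3 + (-5 + 6*(-3))) = 5*(3 + (-5 - 18)) = 5*(3 - 23) = 5*(-20) = -100)
109*(-146 + S(7)) = 109*(-146 - 100) = 109*(-246) = -26814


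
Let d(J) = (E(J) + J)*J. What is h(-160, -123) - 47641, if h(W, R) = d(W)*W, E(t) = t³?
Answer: -104861743641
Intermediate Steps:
d(J) = J*(J + J³) (d(J) = (J³ + J)*J = (J + J³)*J = J*(J + J³))
h(W, R) = W*(W² + W⁴) (h(W, R) = (W² + W⁴)*W = W*(W² + W⁴))
h(-160, -123) - 47641 = ((-160)³ + (-160)⁵) - 47641 = (-4096000 - 104857600000) - 47641 = -104861696000 - 47641 = -104861743641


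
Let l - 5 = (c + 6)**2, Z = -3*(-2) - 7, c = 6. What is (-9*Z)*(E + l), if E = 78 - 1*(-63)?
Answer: 2610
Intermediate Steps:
Z = -1 (Z = 6 - 7 = -1)
l = 149 (l = 5 + (6 + 6)**2 = 5 + 12**2 = 5 + 144 = 149)
E = 141 (E = 78 + 63 = 141)
(-9*Z)*(E + l) = (-9*(-1))*(141 + 149) = 9*290 = 2610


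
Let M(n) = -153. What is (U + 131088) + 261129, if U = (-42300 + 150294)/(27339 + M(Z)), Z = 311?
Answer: 1777153226/4531 ≈ 3.9222e+5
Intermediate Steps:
U = 17999/4531 (U = (-42300 + 150294)/(27339 - 153) = 107994/27186 = 107994*(1/27186) = 17999/4531 ≈ 3.9724)
(U + 131088) + 261129 = (17999/4531 + 131088) + 261129 = 593977727/4531 + 261129 = 1777153226/4531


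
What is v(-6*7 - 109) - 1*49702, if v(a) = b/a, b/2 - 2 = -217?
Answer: -7504572/151 ≈ -49699.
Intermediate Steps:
b = -430 (b = 4 + 2*(-217) = 4 - 434 = -430)
v(a) = -430/a
v(-6*7 - 109) - 1*49702 = -430/(-6*7 - 109) - 1*49702 = -430/(-42 - 109) - 49702 = -430/(-151) - 49702 = -430*(-1/151) - 49702 = 430/151 - 49702 = -7504572/151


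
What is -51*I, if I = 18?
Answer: -918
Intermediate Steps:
-51*I = -51*18 = -918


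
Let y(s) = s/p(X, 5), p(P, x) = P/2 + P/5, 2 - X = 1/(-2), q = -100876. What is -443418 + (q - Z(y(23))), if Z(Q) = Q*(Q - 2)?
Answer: -26677582/49 ≈ -5.4444e+5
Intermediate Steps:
X = 5/2 (X = 2 - 1/(-2) = 2 - 1*(-½) = 2 + ½ = 5/2 ≈ 2.5000)
p(P, x) = 7*P/10 (p(P, x) = P*(½) + P*(⅕) = P/2 + P/5 = 7*P/10)
y(s) = 4*s/7 (y(s) = s/(((7/10)*(5/2))) = s/(7/4) = s*(4/7) = 4*s/7)
Z(Q) = Q*(-2 + Q)
-443418 + (q - Z(y(23))) = -443418 + (-100876 - (4/7)*23*(-2 + (4/7)*23)) = -443418 + (-100876 - 92*(-2 + 92/7)/7) = -443418 + (-100876 - 92*78/(7*7)) = -443418 + (-100876 - 1*7176/49) = -443418 + (-100876 - 7176/49) = -443418 - 4950100/49 = -26677582/49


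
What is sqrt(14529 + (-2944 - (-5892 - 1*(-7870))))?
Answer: sqrt(9607) ≈ 98.015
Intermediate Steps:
sqrt(14529 + (-2944 - (-5892 - 1*(-7870)))) = sqrt(14529 + (-2944 - (-5892 + 7870))) = sqrt(14529 + (-2944 - 1*1978)) = sqrt(14529 + (-2944 - 1978)) = sqrt(14529 - 4922) = sqrt(9607)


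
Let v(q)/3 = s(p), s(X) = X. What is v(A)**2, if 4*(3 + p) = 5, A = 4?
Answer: 441/16 ≈ 27.563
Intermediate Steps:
p = -7/4 (p = -3 + (1/4)*5 = -3 + 5/4 = -7/4 ≈ -1.7500)
v(q) = -21/4 (v(q) = 3*(-7/4) = -21/4)
v(A)**2 = (-21/4)**2 = 441/16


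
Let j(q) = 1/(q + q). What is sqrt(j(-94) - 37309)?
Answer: I*sqrt(329662371)/94 ≈ 193.16*I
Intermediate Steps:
j(q) = 1/(2*q)
sqrt(j(-94) - 37309) = sqrt((1/2)/(-94) - 37309) = sqrt((1/2)*(-1/94) - 37309) = sqrt(-1/188 - 37309) = sqrt(-7014093/188) = I*sqrt(329662371)/94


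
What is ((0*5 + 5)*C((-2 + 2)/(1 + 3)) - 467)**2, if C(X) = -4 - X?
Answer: 237169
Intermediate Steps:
((0*5 + 5)*C((-2 + 2)/(1 + 3)) - 467)**2 = ((0*5 + 5)*(-4 - (-2 + 2)/(1 + 3)) - 467)**2 = ((0 + 5)*(-4 - 0/4) - 467)**2 = (5*(-4 - 0/4) - 467)**2 = (5*(-4 - 1*0) - 467)**2 = (5*(-4 + 0) - 467)**2 = (5*(-4) - 467)**2 = (-20 - 467)**2 = (-487)**2 = 237169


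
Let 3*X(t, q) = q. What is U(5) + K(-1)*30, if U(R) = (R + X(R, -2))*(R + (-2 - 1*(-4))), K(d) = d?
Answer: ⅓ ≈ 0.33333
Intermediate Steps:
X(t, q) = q/3
U(R) = (2 + R)*(-⅔ + R) (U(R) = (R + (⅓)*(-2))*(R + (-2 - 1*(-4))) = (R - ⅔)*(R + (-2 + 4)) = (-⅔ + R)*(R + 2) = (-⅔ + R)*(2 + R) = (2 + R)*(-⅔ + R))
U(5) + K(-1)*30 = (-4/3 + 5² + (4/3)*5) - 1*30 = (-4/3 + 25 + 20/3) - 30 = 91/3 - 30 = ⅓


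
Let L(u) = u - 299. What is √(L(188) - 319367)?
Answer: I*√319478 ≈ 565.22*I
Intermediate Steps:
L(u) = -299 + u
√(L(188) - 319367) = √((-299 + 188) - 319367) = √(-111 - 319367) = √(-319478) = I*√319478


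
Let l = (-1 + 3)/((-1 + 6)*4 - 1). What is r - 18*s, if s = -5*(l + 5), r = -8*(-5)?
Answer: 9490/19 ≈ 499.47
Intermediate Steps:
r = 40
l = 2/19 (l = 2/(5*4 - 1) = 2/(20 - 1) = 2/19 ≈ 0.10526)
s = -485/19 (s = -5*(2/19 + 5) = -5*97/19 = -485/19 ≈ -25.526)
r - 18*s = 40 - 18*(-485/19) = 40 + 8730/19 = 9490/19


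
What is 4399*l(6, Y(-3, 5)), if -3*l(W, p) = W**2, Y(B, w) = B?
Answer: -52788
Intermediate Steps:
l(W, p) = -W**2/3
4399*l(6, Y(-3, 5)) = 4399*(-1/3*6**2) = 4399*(-1/3*36) = 4399*(-12) = -52788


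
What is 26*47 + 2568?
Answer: 3790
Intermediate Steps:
26*47 + 2568 = 1222 + 2568 = 3790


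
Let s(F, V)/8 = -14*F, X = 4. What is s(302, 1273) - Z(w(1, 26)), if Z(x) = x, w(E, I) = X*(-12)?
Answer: -33776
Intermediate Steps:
s(F, V) = -112*F (s(F, V) = 8*(-14*F) = -112*F)
w(E, I) = -48 (w(E, I) = 4*(-12) = -48)
s(302, 1273) - Z(w(1, 26)) = -112*302 - 1*(-48) = -33824 + 48 = -33776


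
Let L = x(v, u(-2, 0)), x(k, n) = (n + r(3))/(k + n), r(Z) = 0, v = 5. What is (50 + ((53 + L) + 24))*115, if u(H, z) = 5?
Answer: 29325/2 ≈ 14663.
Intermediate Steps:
x(k, n) = n/(k + n) (x(k, n) = (n + 0)/(k + n) = n/(k + n))
L = ½ (L = 5/(5 + 5) = 5/10 = 5*(⅒) = ½ ≈ 0.50000)
(50 + ((53 + L) + 24))*115 = (50 + ((53 + ½) + 24))*115 = (50 + (107/2 + 24))*115 = (50 + 155/2)*115 = (255/2)*115 = 29325/2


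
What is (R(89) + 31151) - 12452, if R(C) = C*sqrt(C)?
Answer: 18699 + 89*sqrt(89) ≈ 19539.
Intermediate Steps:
R(C) = C**(3/2)
(R(89) + 31151) - 12452 = (89**(3/2) + 31151) - 12452 = (89*sqrt(89) + 31151) - 12452 = (31151 + 89*sqrt(89)) - 12452 = 18699 + 89*sqrt(89)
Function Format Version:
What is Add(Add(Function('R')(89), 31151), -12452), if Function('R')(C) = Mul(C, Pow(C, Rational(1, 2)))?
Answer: Add(18699, Mul(89, Pow(89, Rational(1, 2)))) ≈ 19539.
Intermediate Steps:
Function('R')(C) = Pow(C, Rational(3, 2))
Add(Add(Function('R')(89), 31151), -12452) = Add(Add(Pow(89, Rational(3, 2)), 31151), -12452) = Add(Add(Mul(89, Pow(89, Rational(1, 2))), 31151), -12452) = Add(Add(31151, Mul(89, Pow(89, Rational(1, 2)))), -12452) = Add(18699, Mul(89, Pow(89, Rational(1, 2))))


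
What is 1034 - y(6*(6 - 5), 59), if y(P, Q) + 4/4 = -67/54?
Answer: 55957/54 ≈ 1036.2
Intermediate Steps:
y(P, Q) = -121/54 (y(P, Q) = -1 - 67/54 = -121/54)
1034 - y(6*(6 - 5), 59) = 1034 - 1*(-121/54) = 1034 + 121/54 = 55957/54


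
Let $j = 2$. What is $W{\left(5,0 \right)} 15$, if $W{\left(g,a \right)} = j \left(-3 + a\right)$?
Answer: $-90$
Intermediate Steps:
$W{\left(g,a \right)} = -6 + 2 a$ ($W{\left(g,a \right)} = 2 \left(-3 + a\right) = -6 + 2 a$)
$W{\left(5,0 \right)} 15 = \left(-6 + 2 \cdot 0\right) 15 = \left(-6 + 0\right) 15 = \left(-6\right) 15 = -90$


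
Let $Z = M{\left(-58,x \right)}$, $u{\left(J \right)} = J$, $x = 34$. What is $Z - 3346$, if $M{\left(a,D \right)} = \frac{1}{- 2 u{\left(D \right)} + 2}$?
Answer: $- \frac{220837}{66} \approx -3346.0$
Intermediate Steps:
$M{\left(a,D \right)} = \frac{1}{2 - 2 D}$ ($M{\left(a,D \right)} = \frac{1}{- 2 D + 2} = \frac{1}{2 - 2 D}$)
$Z = - \frac{1}{66}$ ($Z = - \frac{1}{-2 + 2 \cdot 34} = - \frac{1}{-2 + 68} = - \frac{1}{66} \approx -0.015152$)
$Z - 3346 = - \frac{1}{66} - 3346 = - \frac{220837}{66}$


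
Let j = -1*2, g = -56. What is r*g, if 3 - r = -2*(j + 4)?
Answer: -392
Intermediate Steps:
j = -2
r = 7 (r = 3 - (-2)*(-2 + 4) = 3 - (-2)*2 = 3 - 1*(-4) = 3 + 4 = 7)
r*g = 7*(-56) = -392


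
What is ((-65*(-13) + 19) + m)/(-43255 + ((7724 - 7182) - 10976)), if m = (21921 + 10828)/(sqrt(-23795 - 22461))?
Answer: -864/53689 + 32749*I*sqrt(59)/88694228 ≈ -0.016093 + 0.0028361*I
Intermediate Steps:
m = -32749*I*sqrt(59)/1652 (m = 32749/(sqrt(-46256)) = 32749/((28*I*sqrt(59))) = 32749*(-I*sqrt(59)/1652) = -32749*I*sqrt(59)/1652 ≈ -152.27*I)
((-65*(-13) + 19) + m)/(-43255 + ((7724 - 7182) - 10976)) = ((-65*(-13) + 19) - 32749*I*sqrt(59)/1652)/(-43255 + ((7724 - 7182) - 10976)) = ((845 + 19) - 32749*I*sqrt(59)/1652)/(-43255 + (542 - 10976)) = (864 - 32749*I*sqrt(59)/1652)/(-43255 - 10434) = (864 - 32749*I*sqrt(59)/1652)/(-53689) = (864 - 32749*I*sqrt(59)/1652)*(-1/53689) = -864/53689 + 32749*I*sqrt(59)/88694228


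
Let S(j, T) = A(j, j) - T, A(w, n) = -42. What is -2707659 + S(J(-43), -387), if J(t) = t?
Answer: -2707314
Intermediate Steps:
S(j, T) = -42 - T
-2707659 + S(J(-43), -387) = -2707659 + (-42 - 1*(-387)) = -2707659 + (-42 + 387) = -2707659 + 345 = -2707314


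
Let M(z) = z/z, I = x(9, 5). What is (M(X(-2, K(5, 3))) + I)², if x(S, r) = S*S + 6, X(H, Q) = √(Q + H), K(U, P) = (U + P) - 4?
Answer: 7744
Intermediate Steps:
K(U, P) = -4 + P + U (K(U, P) = (P + U) - 4 = -4 + P + U)
X(H, Q) = √(H + Q)
x(S, r) = 6 + S² (x(S, r) = S² + 6 = 6 + S²)
I = 87 (I = 6 + 9² = 6 + 81 = 87)
M(z) = 1
(M(X(-2, K(5, 3))) + I)² = (1 + 87)² = 88² = 7744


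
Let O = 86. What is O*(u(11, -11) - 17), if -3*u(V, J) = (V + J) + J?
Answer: -3440/3 ≈ -1146.7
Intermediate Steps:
u(V, J) = -2*J/3 - V/3 (u(V, J) = -((V + J) + J)/3 = -((J + V) + J)/3 = -(V + 2*J)/3 = -2*J/3 - V/3)
O*(u(11, -11) - 17) = 86*((-2/3*(-11) - 1/3*11) - 17) = 86*((22/3 - 11/3) - 17) = 86*(11/3 - 17) = 86*(-40/3) = -3440/3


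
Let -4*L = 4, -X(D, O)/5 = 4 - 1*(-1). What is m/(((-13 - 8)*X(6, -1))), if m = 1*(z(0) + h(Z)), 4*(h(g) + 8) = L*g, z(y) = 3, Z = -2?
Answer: -3/350 ≈ -0.0085714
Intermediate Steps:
X(D, O) = -25 (X(D, O) = -5*(4 - 1*(-1)) = -5*(4 + 1) = -5*5 = -25)
L = -1 (L = -1/4*4 = -1)
h(g) = -8 - g/4 (h(g) = -8 + (-g)/4 = -8 - g/4)
m = -9/2 (m = 1*(3 + (-8 - 1/4*(-2))) = 1*(3 + (-8 + 1/2)) = 1*(3 - 15/2) = 1*(-9/2) = -9/2 ≈ -4.5000)
m/(((-13 - 8)*X(6, -1))) = -9*(-1/(25*(-13 - 8)))/2 = -9/(2*((-21*(-25)))) = -9/2/525 = -9/2*1/525 = -3/350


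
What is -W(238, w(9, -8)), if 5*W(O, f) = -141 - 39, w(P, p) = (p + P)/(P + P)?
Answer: 36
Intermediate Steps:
w(P, p) = (P + p)/(2*P) (w(P, p) = (P + p)/((2*P)) = (P + p)*(1/(2*P)) = (P + p)/(2*P))
W(O, f) = -36 (W(O, f) = (-141 - 39)/5 = (⅕)*(-180) = -36)
-W(238, w(9, -8)) = -1*(-36) = 36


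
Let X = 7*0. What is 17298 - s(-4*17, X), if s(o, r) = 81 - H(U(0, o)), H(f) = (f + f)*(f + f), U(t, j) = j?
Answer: 35713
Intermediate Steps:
X = 0
H(f) = 4*f² (H(f) = (2*f)*(2*f) = 4*f²)
s(o, r) = 81 - 4*o²
17298 - s(-4*17, X) = 17298 - (81 - 4*(-4*17)²) = 17298 - (81 - 4*(-68)²) = 17298 - (81 - 4*4624) = 17298 - (81 - 18496) = 17298 - 1*(-18415) = 17298 + 18415 = 35713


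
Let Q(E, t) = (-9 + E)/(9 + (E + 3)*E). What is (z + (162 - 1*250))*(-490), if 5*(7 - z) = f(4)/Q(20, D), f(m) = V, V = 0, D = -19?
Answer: 39690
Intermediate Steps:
f(m) = 0
Q(E, t) = (-9 + E)/(9 + E*(3 + E)) (Q(E, t) = (-9 + E)/(9 + (3 + E)*E) = (-9 + E)/(9 + E*(3 + E)))
z = 7 (z = 7 - 0/((-9 + 20)/(9 + 20² + 3*20)) = 7 - 0/(11/(9 + 400 + 60)) = 7 - 0/(11/469) = 7 - 0/((1/469)*11) = 7 - 0/11/469 = 7 - 0*469/11 = 7 - ⅕*0 = 7 + 0 = 7)
(z + (162 - 1*250))*(-490) = (7 + (162 - 1*250))*(-490) = (7 + (162 - 250))*(-490) = (7 - 88)*(-490) = -81*(-490) = 39690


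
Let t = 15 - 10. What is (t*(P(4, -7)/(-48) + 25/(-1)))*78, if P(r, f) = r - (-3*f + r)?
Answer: -76635/8 ≈ -9579.4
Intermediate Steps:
t = 5
P(r, f) = 3*f (P(r, f) = r - (r - 3*f) = r + (-r + 3*f) = 3*f)
(t*(P(4, -7)/(-48) + 25/(-1)))*78 = (5*((3*(-7))/(-48) + 25/(-1)))*78 = (5*(-21*(-1/48) + 25*(-1)))*78 = (5*(7/16 - 25))*78 = (5*(-393/16))*78 = -1965/16*78 = -76635/8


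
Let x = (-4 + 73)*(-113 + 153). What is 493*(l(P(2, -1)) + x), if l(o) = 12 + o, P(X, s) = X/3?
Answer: 4100774/3 ≈ 1.3669e+6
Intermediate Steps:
x = 2760 (x = 69*40 = 2760)
P(X, s) = X/3 (P(X, s) = X*(1/3) = X/3)
493*(l(P(2, -1)) + x) = 493*((12 + (1/3)*2) + 2760) = 493*((12 + 2/3) + 2760) = 493*(38/3 + 2760) = 493*(8318/3) = 4100774/3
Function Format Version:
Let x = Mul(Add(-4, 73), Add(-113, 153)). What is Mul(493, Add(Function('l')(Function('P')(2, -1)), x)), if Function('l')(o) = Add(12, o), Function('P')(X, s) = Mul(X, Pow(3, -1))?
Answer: Rational(4100774, 3) ≈ 1.3669e+6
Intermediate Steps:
x = 2760 (x = Mul(69, 40) = 2760)
Function('P')(X, s) = Mul(Rational(1, 3), X) (Function('P')(X, s) = Mul(X, Rational(1, 3)) = Mul(Rational(1, 3), X))
Mul(493, Add(Function('l')(Function('P')(2, -1)), x)) = Mul(493, Add(Add(12, Mul(Rational(1, 3), 2)), 2760)) = Mul(493, Add(Add(12, Rational(2, 3)), 2760)) = Mul(493, Add(Rational(38, 3), 2760)) = Mul(493, Rational(8318, 3)) = Rational(4100774, 3)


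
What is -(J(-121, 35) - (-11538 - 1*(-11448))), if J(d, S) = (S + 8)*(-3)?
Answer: 39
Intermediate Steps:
J(d, S) = -24 - 3*S (J(d, S) = (8 + S)*(-3) = -24 - 3*S)
-(J(-121, 35) - (-11538 - 1*(-11448))) = -((-24 - 3*35) - (-11538 - 1*(-11448))) = -((-24 - 105) - (-11538 + 11448)) = -(-129 - 1*(-90)) = -(-129 + 90) = -1*(-39) = 39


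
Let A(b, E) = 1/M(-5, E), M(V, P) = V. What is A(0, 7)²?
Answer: 1/25 ≈ 0.040000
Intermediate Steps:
A(b, E) = -⅕ (A(b, E) = 1/(-5) = -⅕)
A(0, 7)² = (-⅕)² = 1/25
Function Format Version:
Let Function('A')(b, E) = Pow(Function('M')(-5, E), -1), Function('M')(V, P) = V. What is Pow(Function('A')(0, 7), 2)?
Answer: Rational(1, 25) ≈ 0.040000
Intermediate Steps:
Function('A')(b, E) = Rational(-1, 5) (Function('A')(b, E) = Pow(-5, -1) = Rational(-1, 5))
Pow(Function('A')(0, 7), 2) = Pow(Rational(-1, 5), 2) = Rational(1, 25)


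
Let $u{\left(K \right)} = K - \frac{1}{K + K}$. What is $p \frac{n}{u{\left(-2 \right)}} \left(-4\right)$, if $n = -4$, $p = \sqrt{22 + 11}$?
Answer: $- \frac{64 \sqrt{33}}{7} \approx -52.522$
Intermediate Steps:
$p = \sqrt{33} \approx 5.7446$
$u{\left(K \right)} = K - \frac{1}{2 K}$
$p \frac{n}{u{\left(-2 \right)}} \left(-4\right) = \sqrt{33} \frac{1}{-2 - \frac{1}{2 \left(-2\right)}} \left(-4\right) \left(-4\right) = \sqrt{33} \frac{1}{-2 - - \frac{1}{4}} \left(-4\right) \left(-4\right) = \sqrt{33} \frac{1}{-2 + \frac{1}{4}} \left(-4\right) \left(-4\right) = \sqrt{33} \frac{1}{- \frac{7}{4}} \left(-4\right) \left(-4\right) = \sqrt{33} \left(- \frac{4}{7}\right) \left(-4\right) \left(-4\right) = \sqrt{33} \cdot \frac{16}{7} \left(-4\right) = \sqrt{33} \left(- \frac{64}{7}\right) = - \frac{64 \sqrt{33}}{7}$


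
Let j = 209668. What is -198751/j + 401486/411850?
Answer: 1161583649/43175882900 ≈ 0.026904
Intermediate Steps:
-198751/j + 401486/411850 = -198751/209668 + 401486/411850 = -198751*1/209668 + 401486*(1/411850) = -198751/209668 + 200743/205925 = 1161583649/43175882900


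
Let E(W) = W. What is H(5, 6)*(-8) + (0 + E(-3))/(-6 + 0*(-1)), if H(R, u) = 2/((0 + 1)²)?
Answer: -31/2 ≈ -15.500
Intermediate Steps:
H(R, u) = 2 (H(R, u) = 2/(1²) = 2/1 = 2*1 = 2)
H(5, 6)*(-8) + (0 + E(-3))/(-6 + 0*(-1)) = 2*(-8) + (0 - 3)/(-6 + 0*(-1)) = -16 - 3/(-6 + 0) = -16 - 3/(-6) = -16 - 3*(-⅙) = -16 + ½ = -31/2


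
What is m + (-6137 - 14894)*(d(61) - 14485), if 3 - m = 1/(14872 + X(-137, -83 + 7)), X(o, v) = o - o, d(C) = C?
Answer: 4511438258183/14872 ≈ 3.0335e+8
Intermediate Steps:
X(o, v) = 0
m = 44615/14872 (m = 3 - 1/(14872 + 0) = 3 - 1/14872 = 44615/14872 ≈ 2.9999)
m + (-6137 - 14894)*(d(61) - 14485) = 44615/14872 + (-6137 - 14894)*(61 - 14485) = 44615/14872 - 21031*(-14424) = 44615/14872 + 303351144 = 4511438258183/14872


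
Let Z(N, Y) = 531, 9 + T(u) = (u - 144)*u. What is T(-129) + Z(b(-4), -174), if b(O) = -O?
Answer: 35739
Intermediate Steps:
T(u) = -9 + u*(-144 + u) (T(u) = -9 + (u - 144)*u = -9 + (-144 + u)*u = -9 + u*(-144 + u))
T(-129) + Z(b(-4), -174) = (-9 + (-129)² - 144*(-129)) + 531 = (-9 + 16641 + 18576) + 531 = 35208 + 531 = 35739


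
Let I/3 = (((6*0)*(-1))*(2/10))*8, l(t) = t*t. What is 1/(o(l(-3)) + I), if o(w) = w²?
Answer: 1/81 ≈ 0.012346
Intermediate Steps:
l(t) = t²
I = 0 (I = 3*((((6*0)*(-1))*(2/10))*8) = 3*(((0*(-1))*(2*(⅒)))*8) = 3*((0*(⅕))*8) = 3*(0*8) = 3*0 = 0)
1/(o(l(-3)) + I) = 1/(((-3)²)² + 0) = 1/(9² + 0) = 1/(81 + 0) = 1/81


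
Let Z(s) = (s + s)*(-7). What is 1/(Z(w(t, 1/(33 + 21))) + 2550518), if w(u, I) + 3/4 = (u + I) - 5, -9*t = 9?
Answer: 54/137733061 ≈ 3.9206e-7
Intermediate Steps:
t = -1 (t = -1/9*9 = -1)
w(u, I) = -23/4 + I + u (w(u, I) = -3/4 + ((u + I) - 5) = -3/4 + ((I + u) - 5) = -3/4 + (-5 + I + u) = -23/4 + I + u)
Z(s) = -14*s (Z(s) = (2*s)*(-7) = -14*s)
1/(Z(w(t, 1/(33 + 21))) + 2550518) = 1/(-14*(-23/4 + 1/(33 + 21) - 1) + 2550518) = 1/(-14*(-23/4 + 1/54 - 1) + 2550518) = 1/(-14*(-727/108) + 2550518) = 1/(5089/54 + 2550518) = 1/(137733061/54) = 54/137733061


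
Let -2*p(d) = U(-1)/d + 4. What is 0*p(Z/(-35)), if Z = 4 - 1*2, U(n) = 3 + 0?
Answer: 0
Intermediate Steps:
U(n) = 3
Z = 2 (Z = 4 - 2 = 2)
p(d) = -2 - 3/(2*d) (p(d) = -(3/d + 4)/2 = -(4 + 3/d)/2 = -2 - 3/(2*d))
0*p(Z/(-35)) = 0*(-2 - 3/(2*(2/(-35)))) = 0*(-2 - 3/(2*(2*(-1/35)))) = 0*(-2 - 3/(2*(-2/35))) = 0*(-2 - 3/2*(-35/2)) = 0*(-2 + 105/4) = 0*(97/4) = 0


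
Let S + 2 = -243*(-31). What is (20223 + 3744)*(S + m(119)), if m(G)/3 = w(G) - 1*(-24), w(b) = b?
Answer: 190777320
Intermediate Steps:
S = 7531 (S = -2 - 243*(-31) = -2 + 7533 = 7531)
m(G) = 72 + 3*G (m(G) = 3*(G - 1*(-24)) = 3*(G + 24) = 3*(24 + G) = 72 + 3*G)
(20223 + 3744)*(S + m(119)) = (20223 + 3744)*(7531 + (72 + 3*119)) = 23967*(7531 + (72 + 357)) = 23967*(7531 + 429) = 23967*7960 = 190777320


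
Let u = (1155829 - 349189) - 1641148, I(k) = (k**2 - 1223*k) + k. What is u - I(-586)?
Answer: -1893996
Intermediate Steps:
I(k) = k**2 - 1222*k
u = -834508 (u = 806640 - 1641148 = -834508)
u - I(-586) = -834508 - (-586)*(-1222 - 586) = -834508 - (-586)*(-1808) = -834508 - 1*1059488 = -834508 - 1059488 = -1893996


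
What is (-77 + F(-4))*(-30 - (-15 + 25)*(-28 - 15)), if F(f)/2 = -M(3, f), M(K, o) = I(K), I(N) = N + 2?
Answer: -34800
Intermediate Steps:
I(N) = 2 + N
M(K, o) = 2 + K
F(f) = -10 (F(f) = 2*(-(2 + 3)) = 2*(-1*5) = 2*(-5) = -10)
(-77 + F(-4))*(-30 - (-15 + 25)*(-28 - 15)) = (-77 - 10)*(-30 - (-15 + 25)*(-28 - 15)) = -87*(-30 - 10*(-43)) = -87*(-30 - 1*(-430)) = -87*(-30 + 430) = -87*400 = -34800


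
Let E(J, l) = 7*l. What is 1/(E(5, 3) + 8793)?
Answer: 1/8814 ≈ 0.00011346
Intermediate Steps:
1/(E(5, 3) + 8793) = 1/(7*3 + 8793) = 1/(21 + 8793) = 1/8814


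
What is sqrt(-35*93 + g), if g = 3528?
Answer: sqrt(273) ≈ 16.523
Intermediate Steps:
sqrt(-35*93 + g) = sqrt(-35*93 + 3528) = sqrt(-3255 + 3528) = sqrt(273)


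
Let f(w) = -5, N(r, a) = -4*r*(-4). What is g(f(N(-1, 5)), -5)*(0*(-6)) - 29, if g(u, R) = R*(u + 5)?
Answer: -29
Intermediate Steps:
N(r, a) = 16*r
g(u, R) = R*(5 + u)
g(f(N(-1, 5)), -5)*(0*(-6)) - 29 = (-5*(5 - 5))*(0*(-6)) - 29 = -5*0*0 - 29 = 0*0 - 29 = 0 - 29 = -29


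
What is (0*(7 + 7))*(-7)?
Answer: 0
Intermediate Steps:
(0*(7 + 7))*(-7) = (0*14)*(-7) = 0*(-7) = 0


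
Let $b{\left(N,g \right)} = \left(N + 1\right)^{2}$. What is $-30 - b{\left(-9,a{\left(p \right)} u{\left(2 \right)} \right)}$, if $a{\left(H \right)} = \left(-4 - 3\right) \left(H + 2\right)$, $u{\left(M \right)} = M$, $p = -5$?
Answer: $-94$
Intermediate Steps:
$a{\left(H \right)} = -14 - 7 H$ ($a{\left(H \right)} = - 7 \left(2 + H\right) = -14 - 7 H$)
$b{\left(N,g \right)} = \left(1 + N\right)^{2}$
$-30 - b{\left(-9,a{\left(p \right)} u{\left(2 \right)} \right)} = -30 - \left(1 - 9\right)^{2} = -30 - \left(-8\right)^{2} = -30 - 64 = -94$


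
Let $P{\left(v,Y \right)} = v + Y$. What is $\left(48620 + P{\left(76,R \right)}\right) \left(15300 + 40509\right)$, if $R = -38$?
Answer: $2715554322$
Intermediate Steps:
$P{\left(v,Y \right)} = Y + v$
$\left(48620 + P{\left(76,R \right)}\right) \left(15300 + 40509\right) = \left(48620 + \left(-38 + 76\right)\right) \left(15300 + 40509\right) = \left(48620 + 38\right) 55809 = 48658 \cdot 55809 = 2715554322$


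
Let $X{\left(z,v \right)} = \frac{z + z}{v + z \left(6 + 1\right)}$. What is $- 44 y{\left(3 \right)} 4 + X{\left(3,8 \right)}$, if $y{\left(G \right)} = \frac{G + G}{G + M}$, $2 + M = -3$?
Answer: $\frac{15318}{29} \approx 528.21$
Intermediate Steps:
$X{\left(z,v \right)} = \frac{2 z}{v + 7 z}$ ($X{\left(z,v \right)} = \frac{2 z}{v + z 7} = \frac{2 z}{v + 7 z}$)
$M = -5$ ($M = -2 - 3 = -5$)
$y{\left(G \right)} = \frac{2 G}{-5 + G}$ ($y{\left(G \right)} = \frac{G + G}{G - 5} = \frac{2 G}{-5 + G}$)
$- 44 y{\left(3 \right)} 4 + X{\left(3,8 \right)} = - 44 \cdot 2 \cdot 3 \frac{1}{-5 + 3} \cdot 4 + 2 \cdot 3 \frac{1}{8 + 7 \cdot 3} = - 44 \cdot 2 \cdot 3 \frac{1}{-2} \cdot 4 + 2 \cdot 3 \frac{1}{8 + 21} = - 44 \cdot 2 \cdot 3 \left(- \frac{1}{2}\right) 4 + 2 \cdot 3 \cdot \frac{1}{29} = - 44 \left(\left(-3\right) 4\right) + 2 \cdot 3 \cdot \frac{1}{29} = \left(-44\right) \left(-12\right) + \frac{6}{29} = 528 + \frac{6}{29} = \frac{15318}{29}$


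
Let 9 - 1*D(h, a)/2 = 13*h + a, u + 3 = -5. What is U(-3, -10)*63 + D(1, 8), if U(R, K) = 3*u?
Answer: -1536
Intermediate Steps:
u = -8 (u = -3 - 5 = -8)
U(R, K) = -24 (U(R, K) = 3*(-8) = -24)
D(h, a) = 18 - 26*h - 2*a (D(h, a) = 18 - 2*(13*h + a) = 18 - 2*(a + 13*h) = 18 + (-26*h - 2*a) = 18 - 26*h - 2*a)
U(-3, -10)*63 + D(1, 8) = -24*63 + (18 - 26*1 - 2*8) = -1512 + (18 - 26 - 16) = -1512 - 24 = -1536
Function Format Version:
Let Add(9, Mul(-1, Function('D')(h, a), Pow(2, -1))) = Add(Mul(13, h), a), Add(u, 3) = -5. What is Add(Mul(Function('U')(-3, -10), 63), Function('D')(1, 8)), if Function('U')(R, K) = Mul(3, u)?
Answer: -1536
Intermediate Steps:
u = -8 (u = Add(-3, -5) = -8)
Function('U')(R, K) = -24 (Function('U')(R, K) = Mul(3, -8) = -24)
Function('D')(h, a) = Add(18, Mul(-26, h), Mul(-2, a)) (Function('D')(h, a) = Add(18, Mul(-2, Add(Mul(13, h), a))) = Add(18, Mul(-2, Add(a, Mul(13, h)))) = Add(18, Add(Mul(-26, h), Mul(-2, a))) = Add(18, Mul(-26, h), Mul(-2, a)))
Add(Mul(Function('U')(-3, -10), 63), Function('D')(1, 8)) = Add(Mul(-24, 63), Add(18, Mul(-26, 1), Mul(-2, 8))) = Add(-1512, Add(18, -26, -16)) = Add(-1512, -24) = -1536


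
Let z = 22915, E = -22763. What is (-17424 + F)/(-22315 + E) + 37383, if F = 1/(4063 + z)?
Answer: 45462470343443/1216114284 ≈ 37383.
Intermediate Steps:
F = 1/26978 (F = 1/(4063 + 22915) = 1/26978 ≈ 3.7067e-5)
(-17424 + F)/(-22315 + E) + 37383 = (-17424 + 1/26978)/(-22315 - 22763) + 37383 = -470064671/26978/(-45078) + 37383 = -470064671/26978*(-1/45078) + 37383 = 470064671/1216114284 + 37383 = 45462470343443/1216114284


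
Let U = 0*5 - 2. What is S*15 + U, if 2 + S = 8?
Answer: 88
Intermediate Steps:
U = -2 (U = 0 - 2 = -2)
S = 6 (S = -2 + 8 = 6)
S*15 + U = 6*15 - 2 = 90 - 2 = 88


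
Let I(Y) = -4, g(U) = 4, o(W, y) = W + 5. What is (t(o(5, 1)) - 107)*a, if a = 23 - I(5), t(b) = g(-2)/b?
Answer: -14391/5 ≈ -2878.2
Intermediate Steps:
o(W, y) = 5 + W
t(b) = 4/b
a = 27 (a = 23 - 1*(-4) = 23 + 4 = 27)
(t(o(5, 1)) - 107)*a = (4/(5 + 5) - 107)*27 = (4/10 - 107)*27 = (4*(⅒) - 107)*27 = (⅖ - 107)*27 = -533/5*27 = -14391/5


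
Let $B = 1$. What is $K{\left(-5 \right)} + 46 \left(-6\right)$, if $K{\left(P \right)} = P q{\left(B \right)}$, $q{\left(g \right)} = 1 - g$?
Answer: $-276$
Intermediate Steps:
$K{\left(P \right)} = 0$ ($K{\left(P \right)} = P \left(1 - 1\right) = P 0 = 0$)
$K{\left(-5 \right)} + 46 \left(-6\right) = 0 + 46 \left(-6\right) = 0 - 276 = -276$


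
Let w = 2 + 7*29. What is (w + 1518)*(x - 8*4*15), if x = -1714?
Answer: -3780262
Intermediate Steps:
w = 205 (w = 2 + 203 = 205)
(w + 1518)*(x - 8*4*15) = (205 + 1518)*(-1714 - 8*4*15) = 1723*(-1714 - 32*15) = 1723*(-1714 - 480) = 1723*(-2194) = -3780262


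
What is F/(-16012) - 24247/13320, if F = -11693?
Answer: -58123051/53319960 ≈ -1.0901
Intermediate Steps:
F/(-16012) - 24247/13320 = -11693/(-16012) - 24247/13320 = -11693*(-1/16012) - 24247*1/13320 = 11693/16012 - 24247/13320 = -58123051/53319960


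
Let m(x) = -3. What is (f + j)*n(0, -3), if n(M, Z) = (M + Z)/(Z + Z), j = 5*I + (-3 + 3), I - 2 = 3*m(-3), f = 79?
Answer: 22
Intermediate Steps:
I = -7 (I = 2 + 3*(-3) = 2 - 9 = -7)
j = -35 (j = 5*(-7) + (-3 + 3) = -35 + 0 = -35)
n(M, Z) = (M + Z)/(2*Z) (n(M, Z) = (M + Z)/((2*Z)) = (M + Z)*(1/(2*Z)) = (M + Z)/(2*Z))
(f + j)*n(0, -3) = (79 - 35)*((½)*(0 - 3)/(-3)) = 44*((½)*(-⅓)*(-3)) = 44*(½) = 22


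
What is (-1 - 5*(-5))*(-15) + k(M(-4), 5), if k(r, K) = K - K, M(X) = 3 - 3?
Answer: -360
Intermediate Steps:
M(X) = 0
k(r, K) = 0
(-1 - 5*(-5))*(-15) + k(M(-4), 5) = (-1 - 5*(-5))*(-15) + 0 = (-1 + 25)*(-15) + 0 = 24*(-15) + 0 = -360 + 0 = -360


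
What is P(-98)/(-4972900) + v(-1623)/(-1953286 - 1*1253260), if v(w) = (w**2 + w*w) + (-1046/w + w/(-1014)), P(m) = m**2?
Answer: -513883101854676097/312409613377769700 ≈ -1.6449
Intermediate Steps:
v(w) = -1046/w + 2*w**2 - w/1014 (v(w) = (w**2 + w**2) + (-1046/w + w*(-1/1014)) = 2*w**2 + (-1046/w - w/1014) = -1046/w + 2*w**2 - w/1014)
P(-98)/(-4972900) + v(-1623)/(-1953286 - 1*1253260) = (-98)**2/(-4972900) + (-1046/(-1623) + 2*(-1623)**2 - 1/1014*(-1623))/(-1953286 - 1*1253260) = 9604*(-1/4972900) + (-1046*(-1/1623) + 2*2634129 + 541/338)/(-1953286 - 1253260) = -2401/1243225 + (1046/1623 + 5268258 + 541/338)/(-3206546) = -2401/1243225 + (2890030595683/548574)*(-1/3206546) = -2401/1243225 - 412861513669/251289680772 = -513883101854676097/312409613377769700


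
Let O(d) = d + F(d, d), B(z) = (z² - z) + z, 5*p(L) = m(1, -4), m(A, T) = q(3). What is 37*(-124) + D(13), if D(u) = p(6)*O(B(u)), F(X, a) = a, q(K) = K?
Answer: -21926/5 ≈ -4385.2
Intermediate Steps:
m(A, T) = 3
p(L) = ⅗ (p(L) = (⅕)*3 = ⅗)
B(z) = z²
O(d) = 2*d (O(d) = d + d = 2*d)
D(u) = 6*u²/5 (D(u) = 3*(2*u²)/5 = 6*u²/5)
37*(-124) + D(13) = 37*(-124) + (6/5)*13² = -4588 + (6/5)*169 = -4588 + 1014/5 = -21926/5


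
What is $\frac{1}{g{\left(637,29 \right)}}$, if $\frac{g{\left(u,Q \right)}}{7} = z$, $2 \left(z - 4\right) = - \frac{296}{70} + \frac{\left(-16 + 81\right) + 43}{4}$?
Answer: $\frac{10}{1077} \approx 0.009285$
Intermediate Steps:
$z = \frac{1077}{70}$ ($z = 4 + \frac{- \frac{296}{70} + \frac{\left(-16 + 81\right) + 43}{4}}{2} = 4 + \frac{\left(-296\right) \frac{1}{70} + \left(65 + 43\right) \frac{1}{4}}{2} = 4 + \frac{- \frac{148}{35} + 108 \cdot \frac{1}{4}}{2} = 4 + \frac{- \frac{148}{35} + 27}{2} = 4 + \frac{1}{2} \cdot \frac{797}{35} = 4 + \frac{797}{70} = \frac{1077}{70} \approx 15.386$)
$g{\left(u,Q \right)} = \frac{1077}{10}$ ($g{\left(u,Q \right)} = 7 \cdot \frac{1077}{70} = \frac{1077}{10}$)
$\frac{1}{g{\left(637,29 \right)}} = \frac{1}{\frac{1077}{10}} = \frac{10}{1077}$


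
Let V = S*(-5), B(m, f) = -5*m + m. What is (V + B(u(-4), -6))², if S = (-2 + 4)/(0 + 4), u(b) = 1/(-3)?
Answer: 49/36 ≈ 1.3611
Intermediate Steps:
u(b) = -⅓
S = ½ (S = 2/4 = 2*(¼) = ½ ≈ 0.50000)
B(m, f) = -4*m
V = -5/2 (V = (½)*(-5) = -5/2 ≈ -2.5000)
(V + B(u(-4), -6))² = (-5/2 - 4*(-⅓))² = (-5/2 + 4/3)² = (-7/6)² = 49/36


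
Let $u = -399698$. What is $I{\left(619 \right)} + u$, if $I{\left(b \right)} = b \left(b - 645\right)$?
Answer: $-415792$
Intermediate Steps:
$I{\left(b \right)} = b \left(-645 + b\right)$
$I{\left(619 \right)} + u = 619 \left(-645 + 619\right) - 399698 = 619 \left(-26\right) - 399698 = -16094 - 399698 = -415792$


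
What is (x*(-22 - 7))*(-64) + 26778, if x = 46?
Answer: 112154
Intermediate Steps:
(x*(-22 - 7))*(-64) + 26778 = (46*(-22 - 7))*(-64) + 26778 = (46*(-29))*(-64) + 26778 = -1334*(-64) + 26778 = 85376 + 26778 = 112154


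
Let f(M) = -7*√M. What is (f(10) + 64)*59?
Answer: 3776 - 413*√10 ≈ 2470.0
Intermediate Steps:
(f(10) + 64)*59 = (-7*√10 + 64)*59 = (64 - 7*√10)*59 = 3776 - 413*√10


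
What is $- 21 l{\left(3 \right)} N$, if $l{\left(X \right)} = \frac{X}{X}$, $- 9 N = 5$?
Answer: $\frac{35}{3} \approx 11.667$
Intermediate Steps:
$N = - \frac{5}{9}$ ($N = \left(- \frac{1}{9}\right) 5 = - \frac{5}{9} \approx -0.55556$)
$l{\left(X \right)} = 1$
$- 21 l{\left(3 \right)} N = \left(-21\right) 1 \left(- \frac{5}{9}\right) = \left(-21\right) \left(- \frac{5}{9}\right) = \frac{35}{3}$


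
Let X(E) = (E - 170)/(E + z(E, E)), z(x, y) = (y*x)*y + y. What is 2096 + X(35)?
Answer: 6000839/2863 ≈ 2096.0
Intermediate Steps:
z(x, y) = y + x*y² (z(x, y) = (x*y)*y + y = x*y² + y = y + x*y²)
X(E) = (-170 + E)/(E + E*(1 + E²)) (X(E) = (E - 170)/(E + E*(1 + E*E)) = (-170 + E)/(E + E*(1 + E²)))
2096 + X(35) = 2096 + (-170 + 35)/(35*(2 + 35²)) = 2096 + (1/35)*(-135)/(2 + 1225) = 2096 + (1/35)*(-135)/1227 = 2096 + (1/35)*(1/1227)*(-135) = 2096 - 9/2863 = 6000839/2863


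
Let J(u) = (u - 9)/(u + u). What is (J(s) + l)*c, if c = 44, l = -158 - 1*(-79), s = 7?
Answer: -24376/7 ≈ -3482.3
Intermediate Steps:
l = -79 (l = -158 + 79 = -79)
J(u) = (-9 + u)/(2*u) (J(u) = (-9 + u)/((2*u)) = (-9 + u)*(1/(2*u)) = (-9 + u)/(2*u))
(J(s) + l)*c = ((1/2)*(-9 + 7)/7 - 79)*44 = ((1/2)*(1/7)*(-2) - 79)*44 = (-1/7 - 79)*44 = -554/7*44 = -24376/7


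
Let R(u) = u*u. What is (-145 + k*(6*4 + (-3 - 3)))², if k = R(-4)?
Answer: 20449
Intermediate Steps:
R(u) = u²
k = 16 (k = (-4)² = 16)
(-145 + k*(6*4 + (-3 - 3)))² = (-145 + 16*(6*4 + (-3 - 3)))² = (-145 + 16*(24 - 6))² = (-145 + 16*18)² = (-145 + 288)² = 143² = 20449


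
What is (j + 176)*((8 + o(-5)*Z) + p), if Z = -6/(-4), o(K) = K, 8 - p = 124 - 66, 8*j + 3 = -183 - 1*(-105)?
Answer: -131373/16 ≈ -8210.8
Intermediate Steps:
j = -81/8 (j = -3/8 + (-183 - 1*(-105))/8 = -3/8 + (-183 + 105)/8 = -3/8 + (⅛)*(-78) = -3/8 - 39/4 = -81/8 ≈ -10.125)
p = -50 (p = 8 - (124 - 66) = 8 - 1*58 = 8 - 58 = -50)
Z = 3/2 (Z = -6*(-¼) = 3/2 ≈ 1.5000)
(j + 176)*((8 + o(-5)*Z) + p) = (-81/8 + 176)*((8 - 5*3/2) - 50) = 1327*((8 - 15/2) - 50)/8 = 1327*(½ - 50)/8 = (1327/8)*(-99/2) = -131373/16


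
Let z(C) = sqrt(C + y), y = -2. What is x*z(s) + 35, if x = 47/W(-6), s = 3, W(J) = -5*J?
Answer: 1097/30 ≈ 36.567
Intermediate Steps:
x = 47/30 (x = 47/((-5*(-6))) = 47/30 ≈ 1.5667)
z(C) = sqrt(-2 + C) (z(C) = sqrt(C - 2) = sqrt(-2 + C))
x*z(s) + 35 = 47*sqrt(-2 + 3)/30 + 35 = 47*sqrt(1)/30 + 35 = (47/30)*1 + 35 = 47/30 + 35 = 1097/30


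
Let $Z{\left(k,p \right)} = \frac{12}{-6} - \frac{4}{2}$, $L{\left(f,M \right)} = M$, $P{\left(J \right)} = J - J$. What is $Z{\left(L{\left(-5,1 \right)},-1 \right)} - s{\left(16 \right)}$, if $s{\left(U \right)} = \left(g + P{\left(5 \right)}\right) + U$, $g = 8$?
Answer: $-28$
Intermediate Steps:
$P{\left(J \right)} = 0$
$Z{\left(k,p \right)} = -4$ ($Z{\left(k,p \right)} = 12 \left(- \frac{1}{6}\right) - 2 = -2 - 2 = -4$)
$s{\left(U \right)} = 8 + U$ ($s{\left(U \right)} = \left(8 + 0\right) + U = 8 + U$)
$Z{\left(L{\left(-5,1 \right)},-1 \right)} - s{\left(16 \right)} = -4 - \left(8 + 16\right) = -4 - 24 = -28$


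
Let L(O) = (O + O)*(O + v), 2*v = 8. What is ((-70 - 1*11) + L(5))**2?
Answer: 81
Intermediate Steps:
v = 4 (v = (1/2)*8 = 4)
L(O) = 2*O*(4 + O) (L(O) = (O + O)*(O + 4) = (2*O)*(4 + O) = 2*O*(4 + O))
((-70 - 1*11) + L(5))**2 = ((-70 - 1*11) + 2*5*(4 + 5))**2 = ((-70 - 11) + 2*5*9)**2 = (-81 + 90)**2 = 9**2 = 81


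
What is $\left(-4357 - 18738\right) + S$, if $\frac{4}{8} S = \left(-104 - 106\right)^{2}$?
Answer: $65105$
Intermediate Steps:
$S = 88200$ ($S = 2 \left(-104 - 106\right)^{2} = 2 \left(-210\right)^{2} = 2 \cdot 44100 = 88200$)
$\left(-4357 - 18738\right) + S = \left(-4357 - 18738\right) + 88200 = -23095 + 88200 = 65105$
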